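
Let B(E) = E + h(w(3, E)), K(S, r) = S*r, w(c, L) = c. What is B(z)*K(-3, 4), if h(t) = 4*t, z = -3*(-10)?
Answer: -504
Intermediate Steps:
z = 30
B(E) = 12 + E (B(E) = E + 4*3 = E + 12 = 12 + E)
B(z)*K(-3, 4) = (12 + 30)*(-3*4) = 42*(-12) = -504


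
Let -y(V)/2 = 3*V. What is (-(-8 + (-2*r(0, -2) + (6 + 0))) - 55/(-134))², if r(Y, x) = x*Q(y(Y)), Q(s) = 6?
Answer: 8369449/17956 ≈ 466.11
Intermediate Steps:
y(V) = -6*V
r(Y, x) = 6*x (r(Y, x) = x*6 = 6*x)
(-(-8 + (-2*r(0, -2) + (6 + 0))) - 55/(-134))² = (-(-8 + (-12*(-2) + (6 + 0))) - 55/(-134))² = (-(-8 + (-2*(-12) + 6)) - 55*(-1/134))² = (-(-8 + (24 + 6)) + 55/134)² = (-(-8 + 30) + 55/134)² = (-1*22 + 55/134)² = (-22 + 55/134)² = (-2893/134)² = 8369449/17956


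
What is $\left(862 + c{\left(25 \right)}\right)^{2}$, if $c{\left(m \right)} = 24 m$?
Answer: $2137444$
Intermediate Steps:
$\left(862 + c{\left(25 \right)}\right)^{2} = \left(862 + 24 \cdot 25\right)^{2} = \left(862 + 600\right)^{2} = 1462^{2} = 2137444$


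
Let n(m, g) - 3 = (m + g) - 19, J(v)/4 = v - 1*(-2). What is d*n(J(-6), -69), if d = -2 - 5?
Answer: 707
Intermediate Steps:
J(v) = 8 + 4*v (J(v) = 4*(v - 1*(-2)) = 4*(v + 2) = 4*(2 + v) = 8 + 4*v)
n(m, g) = -16 + g + m (n(m, g) = 3 + ((m + g) - 19) = 3 + ((g + m) - 19) = 3 + (-19 + g + m) = -16 + g + m)
d = -7
d*n(J(-6), -69) = -7*(-16 - 69 + (8 + 4*(-6))) = -7*(-16 - 69 + (8 - 24)) = -7*(-16 - 69 - 16) = -7*(-101) = 707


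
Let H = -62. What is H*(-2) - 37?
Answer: 87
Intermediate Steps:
H*(-2) - 37 = -62*(-2) - 37 = 124 - 37 = 87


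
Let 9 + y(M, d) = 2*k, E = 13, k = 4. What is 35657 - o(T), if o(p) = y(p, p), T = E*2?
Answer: 35658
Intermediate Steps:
T = 26 (T = 13*2 = 26)
y(M, d) = -1 (y(M, d) = -9 + 2*4 = -9 + 8 = -1)
o(p) = -1
35657 - o(T) = 35657 - 1*(-1) = 35657 + 1 = 35658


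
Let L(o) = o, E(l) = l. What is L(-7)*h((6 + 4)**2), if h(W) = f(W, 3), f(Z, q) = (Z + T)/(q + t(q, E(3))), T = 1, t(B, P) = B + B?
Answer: -707/9 ≈ -78.556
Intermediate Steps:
t(B, P) = 2*B
f(Z, q) = (1 + Z)/(3*q) (f(Z, q) = (Z + 1)/(q + 2*q) = (1 + Z)/((3*q)) = (1 + Z)*(1/(3*q)) = (1 + Z)/(3*q))
h(W) = 1/9 + W/9 (h(W) = (1/3)*(1 + W)/3 = (1/3)*(1/3)*(1 + W) = 1/9 + W/9)
L(-7)*h((6 + 4)**2) = -7*(1/9 + (6 + 4)**2/9) = -7*(1/9 + (1/9)*10**2) = -7*(1/9 + (1/9)*100) = -7*(1/9 + 100/9) = -7*101/9 = -707/9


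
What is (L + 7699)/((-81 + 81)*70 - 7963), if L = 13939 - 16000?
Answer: -5638/7963 ≈ -0.70802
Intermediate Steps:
L = -2061
(L + 7699)/((-81 + 81)*70 - 7963) = (-2061 + 7699)/((-81 + 81)*70 - 7963) = 5638/(0*70 - 7963) = 5638/(0 - 7963) = 5638/(-7963) = 5638*(-1/7963) = -5638/7963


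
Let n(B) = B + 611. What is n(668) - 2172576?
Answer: -2171297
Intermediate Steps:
n(B) = 611 + B
n(668) - 2172576 = (611 + 668) - 2172576 = 1279 - 2172576 = -2171297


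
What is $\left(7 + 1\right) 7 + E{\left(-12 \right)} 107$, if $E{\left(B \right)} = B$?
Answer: $-1228$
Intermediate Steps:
$\left(7 + 1\right) 7 + E{\left(-12 \right)} 107 = \left(7 + 1\right) 7 - 1284 = 8 \cdot 7 - 1284 = 56 - 1284 = -1228$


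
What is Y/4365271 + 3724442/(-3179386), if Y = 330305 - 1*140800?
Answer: -7827844554926/6939440751803 ≈ -1.1280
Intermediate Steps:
Y = 189505 (Y = 330305 - 140800 = 189505)
Y/4365271 + 3724442/(-3179386) = 189505/4365271 + 3724442/(-3179386) = 189505*(1/4365271) + 3724442*(-1/3179386) = 189505/4365271 - 1862221/1589693 = -7827844554926/6939440751803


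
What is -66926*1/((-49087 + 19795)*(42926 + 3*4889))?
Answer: 33463/843507078 ≈ 3.9671e-5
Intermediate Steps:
-66926*1/((-49087 + 19795)*(42926 + 3*4889)) = -66926*(-1/(29292*(42926 + 14667))) = -66926/(57593*(-29292)) = -66926/(-1687014156) = -66926*(-1/1687014156) = 33463/843507078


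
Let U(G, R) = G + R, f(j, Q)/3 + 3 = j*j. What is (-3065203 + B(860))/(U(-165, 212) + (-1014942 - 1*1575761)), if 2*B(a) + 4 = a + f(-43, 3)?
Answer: 1531003/1295328 ≈ 1.1819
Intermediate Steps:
f(j, Q) = -9 + 3*j**2 (f(j, Q) = -9 + 3*(j*j) = -9 + 3*j**2)
B(a) = 2767 + a/2 (B(a) = -2 + (a + (-9 + 3*(-43)**2))/2 = -2 + (a + (-9 + 3*1849))/2 = -2 + (a + (-9 + 5547))/2 = -2 + (a + 5538)/2 = -2 + (5538 + a)/2 = -2 + (2769 + a/2) = 2767 + a/2)
(-3065203 + B(860))/(U(-165, 212) + (-1014942 - 1*1575761)) = (-3065203 + (2767 + (1/2)*860))/((-165 + 212) + (-1014942 - 1*1575761)) = (-3065203 + (2767 + 430))/(47 + (-1014942 - 1575761)) = (-3065203 + 3197)/(47 - 2590703) = -3062006/(-2590656) = -3062006*(-1/2590656) = 1531003/1295328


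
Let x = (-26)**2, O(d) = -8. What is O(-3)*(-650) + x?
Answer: 5876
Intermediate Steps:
x = 676
O(-3)*(-650) + x = -8*(-650) + 676 = 5200 + 676 = 5876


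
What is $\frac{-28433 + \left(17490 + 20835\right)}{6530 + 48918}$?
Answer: $\frac{2473}{13862} \approx 0.1784$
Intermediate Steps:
$\frac{-28433 + \left(17490 + 20835\right)}{6530 + 48918} = \frac{-28433 + 38325}{55448} = 9892 \cdot \frac{1}{55448} = \frac{2473}{13862}$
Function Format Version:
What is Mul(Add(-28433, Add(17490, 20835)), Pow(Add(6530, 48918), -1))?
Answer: Rational(2473, 13862) ≈ 0.17840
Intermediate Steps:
Mul(Add(-28433, Add(17490, 20835)), Pow(Add(6530, 48918), -1)) = Mul(Add(-28433, 38325), Pow(55448, -1)) = Mul(9892, Rational(1, 55448)) = Rational(2473, 13862)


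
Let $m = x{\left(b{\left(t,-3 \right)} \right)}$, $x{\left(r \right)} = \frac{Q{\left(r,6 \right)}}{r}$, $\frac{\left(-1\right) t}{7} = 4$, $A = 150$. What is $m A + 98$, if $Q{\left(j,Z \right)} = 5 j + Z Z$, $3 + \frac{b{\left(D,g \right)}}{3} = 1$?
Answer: $-52$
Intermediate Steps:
$t = -28$ ($t = \left(-7\right) 4 = -28$)
$b{\left(D,g \right)} = -6$ ($b{\left(D,g \right)} = -9 + 3 \cdot 1 = -9 + 3 = -6$)
$Q{\left(j,Z \right)} = Z^{2} + 5 j$ ($Q{\left(j,Z \right)} = 5 j + Z^{2} = Z^{2} + 5 j$)
$x{\left(r \right)} = \frac{36 + 5 r}{r}$ ($x{\left(r \right)} = \frac{6^{2} + 5 r}{r} = \frac{36 + 5 r}{r}$)
$m = -1$ ($m = 5 + \frac{36}{-6} = 5 + 36 \left(- \frac{1}{6}\right) = 5 - 6 = -1$)
$m A + 98 = \left(-1\right) 150 + 98 = -150 + 98 = -52$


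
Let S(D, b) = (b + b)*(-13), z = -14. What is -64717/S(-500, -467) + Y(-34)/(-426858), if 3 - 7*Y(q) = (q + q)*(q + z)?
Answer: -16111265770/3023364071 ≈ -5.3289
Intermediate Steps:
Y(q) = 3/7 - 2*q*(-14 + q)/7 (Y(q) = 3/7 - (q + q)*(q - 14)/7 = 3/7 - 2*q*(-14 + q)/7)
S(D, b) = -26*b (S(D, b) = (2*b)*(-13) = -26*b)
-64717/S(-500, -467) + Y(-34)/(-426858) = -64717/((-26*(-467))) + (3/7 + 4*(-34) - 2/7*(-34)**2)/(-426858) = -64717/12142 + (3/7 - 136 - 2/7*1156)*(-1/426858) = -64717*1/12142 + (3/7 - 136 - 2312/7)*(-1/426858) = -64717/12142 - 3261/7*(-1/426858) = -64717/12142 + 1087/996002 = -16111265770/3023364071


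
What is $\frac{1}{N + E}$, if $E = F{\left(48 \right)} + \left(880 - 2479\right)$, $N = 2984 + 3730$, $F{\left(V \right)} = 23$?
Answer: $\frac{1}{5138} \approx 0.00019463$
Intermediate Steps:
$N = 6714$
$E = -1576$ ($E = 23 + \left(880 - 2479\right) = 23 - 1599 = -1576$)
$\frac{1}{N + E} = \frac{1}{6714 - 1576} = \frac{1}{5138}$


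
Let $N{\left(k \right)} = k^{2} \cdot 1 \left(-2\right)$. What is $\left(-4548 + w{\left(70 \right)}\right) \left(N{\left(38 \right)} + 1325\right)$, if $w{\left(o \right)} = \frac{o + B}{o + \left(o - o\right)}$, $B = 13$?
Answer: $\frac{497466951}{70} \approx 7.1067 \cdot 10^{6}$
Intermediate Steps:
$N{\left(k \right)} = - 2 k^{2}$ ($N{\left(k \right)} = k^{2} \left(-2\right) = - 2 k^{2}$)
$w{\left(o \right)} = \frac{13 + o}{o}$ ($w{\left(o \right)} = \frac{o + 13}{o + \left(o - o\right)} = \frac{13 + o}{o + 0} = \frac{13 + o}{o}$)
$\left(-4548 + w{\left(70 \right)}\right) \left(N{\left(38 \right)} + 1325\right) = \left(-4548 + \frac{13 + 70}{70}\right) \left(- 2 \cdot 38^{2} + 1325\right) = \left(-4548 + \frac{1}{70} \cdot 83\right) \left(\left(-2\right) 1444 + 1325\right) = \left(-4548 + \frac{83}{70}\right) \left(-2888 + 1325\right) = \left(- \frac{318277}{70}\right) \left(-1563\right) = \frac{497466951}{70}$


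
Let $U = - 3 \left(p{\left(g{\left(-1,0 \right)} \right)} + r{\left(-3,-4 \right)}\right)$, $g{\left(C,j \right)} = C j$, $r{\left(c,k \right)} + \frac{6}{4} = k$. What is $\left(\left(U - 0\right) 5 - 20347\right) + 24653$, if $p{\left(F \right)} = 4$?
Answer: $\frac{8657}{2} \approx 4328.5$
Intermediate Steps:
$r{\left(c,k \right)} = - \frac{3}{2} + k$
$U = \frac{9}{2}$ ($U = - 3 \left(4 - \frac{11}{2}\right) = \left(-3\right) \left(- \frac{3}{2}\right) = \frac{9}{2} \approx 4.5$)
$\left(\left(U - 0\right) 5 - 20347\right) + 24653 = \left(\left(\frac{9}{2} - 0\right) 5 - 20347\right) + 24653 = \left(\left(\frac{9}{2} + 0\right) 5 - 20347\right) + 24653 = \left(\frac{9}{2} \cdot 5 - 20347\right) + 24653 = \left(\frac{45}{2} - 20347\right) + 24653 = - \frac{40649}{2} + 24653 = \frac{8657}{2}$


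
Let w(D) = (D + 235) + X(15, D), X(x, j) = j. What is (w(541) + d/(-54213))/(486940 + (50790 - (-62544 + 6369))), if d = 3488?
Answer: 71395033/32197371765 ≈ 0.0022174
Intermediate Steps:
w(D) = 235 + 2*D (w(D) = (D + 235) + D = (235 + D) + D = 235 + 2*D)
(w(541) + d/(-54213))/(486940 + (50790 - (-62544 + 6369))) = ((235 + 2*541) + 3488/(-54213))/(486940 + (50790 - (-62544 + 6369))) = ((235 + 1082) + 3488*(-1/54213))/(486940 + (50790 - 1*(-56175))) = (1317 - 3488/54213)/(486940 + (50790 + 56175)) = 71395033/(54213*(486940 + 106965)) = (71395033/54213)/593905 = (71395033/54213)*(1/593905) = 71395033/32197371765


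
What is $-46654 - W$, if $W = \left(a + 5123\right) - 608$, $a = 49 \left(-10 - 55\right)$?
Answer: $-47984$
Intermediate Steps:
$a = -3185$ ($a = 49 \left(-65\right) = -3185$)
$W = 1330$ ($W = \left(-3185 + 5123\right) - 608 = 1938 - 608 = 1330$)
$-46654 - W = -46654 - 1330 = -47984$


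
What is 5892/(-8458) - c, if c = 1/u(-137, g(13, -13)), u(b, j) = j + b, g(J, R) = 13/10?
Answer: -3955432/5738753 ≈ -0.68925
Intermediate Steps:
g(J, R) = 13/10 (g(J, R) = 13*(1/10) = 13/10)
u(b, j) = b + j
c = -10/1357 (c = 1/(-137 + 13/10) = 1/(-1357/10) = -10/1357 ≈ -0.0073692)
5892/(-8458) - c = 5892/(-8458) - 1*(-10/1357) = 5892*(-1/8458) + 10/1357 = -2946/4229 + 10/1357 = -3955432/5738753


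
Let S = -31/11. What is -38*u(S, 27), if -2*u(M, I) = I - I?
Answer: 0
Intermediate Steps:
S = -31/11 (S = -31*1/11 = -31/11 ≈ -2.8182)
u(M, I) = 0 (u(M, I) = -(I - I)/2 = -1/2*0 = 0)
-38*u(S, 27) = -38*0 = 0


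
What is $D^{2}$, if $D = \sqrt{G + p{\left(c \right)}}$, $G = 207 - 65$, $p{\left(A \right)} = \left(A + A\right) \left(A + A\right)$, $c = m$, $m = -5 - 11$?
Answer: $1166$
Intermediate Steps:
$m = -16$ ($m = -5 - 11 = -16$)
$c = -16$
$p{\left(A \right)} = 4 A^{2}$ ($p{\left(A \right)} = 2 A 2 A = 4 A^{2}$)
$G = 142$
$D = \sqrt{1166}$ ($D = \sqrt{142 + 4 \left(-16\right)^{2}} = \sqrt{142 + 4 \cdot 256} = \sqrt{142 + 1024} = \sqrt{1166} \approx 34.147$)
$D^{2} = \left(\sqrt{1166}\right)^{2} = 1166$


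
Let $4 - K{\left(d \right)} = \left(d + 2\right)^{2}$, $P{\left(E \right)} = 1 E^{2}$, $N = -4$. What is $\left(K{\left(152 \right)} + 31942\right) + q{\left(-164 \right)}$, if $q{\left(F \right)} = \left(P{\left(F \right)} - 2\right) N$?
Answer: $-99346$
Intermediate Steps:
$P{\left(E \right)} = E^{2}$
$K{\left(d \right)} = 4 - \left(2 + d\right)^{2}$ ($K{\left(d \right)} = 4 - \left(d + 2\right)^{2} = 4 - \left(2 + d\right)^{2}$)
$q{\left(F \right)} = 8 - 4 F^{2}$ ($q{\left(F \right)} = \left(F^{2} - 2\right) \left(-4\right) = \left(-2 + F^{2}\right) \left(-4\right) = 8 - 4 F^{2}$)
$\left(K{\left(152 \right)} + 31942\right) + q{\left(-164 \right)} = \left(\left(4 - \left(2 + 152\right)^{2}\right) + 31942\right) + \left(8 - 4 \left(-164\right)^{2}\right) = \left(\left(4 - 154^{2}\right) + 31942\right) + \left(8 - 107584\right) = \left(\left(4 - 23716\right) + 31942\right) + \left(8 - 107584\right) = \left(\left(4 - 23716\right) + 31942\right) - 107576 = \left(-23712 + 31942\right) - 107576 = 8230 - 107576 = -99346$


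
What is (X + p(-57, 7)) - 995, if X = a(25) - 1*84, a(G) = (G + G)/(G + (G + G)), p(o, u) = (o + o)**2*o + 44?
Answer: -2225419/3 ≈ -7.4181e+5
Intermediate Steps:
p(o, u) = 44 + 4*o**3 (p(o, u) = (2*o)**2*o + 44 = (4*o**2)*o + 44 = 4*o**3 + 44 = 44 + 4*o**3)
a(G) = 2/3 (a(G) = (2*G)/(G + 2*G) = (2*G)/((3*G)) = (2*G)*(1/(3*G)) = 2/3)
X = -250/3 (X = 2/3 - 1*84 = 2/3 - 84 = -250/3 ≈ -83.333)
(X + p(-57, 7)) - 995 = (-250/3 + (44 + 4*(-57)**3)) - 995 = (-250/3 + (44 + 4*(-185193))) - 995 = (-250/3 + (44 - 740772)) - 995 = (-250/3 - 740728) - 995 = -2222434/3 - 995 = -2225419/3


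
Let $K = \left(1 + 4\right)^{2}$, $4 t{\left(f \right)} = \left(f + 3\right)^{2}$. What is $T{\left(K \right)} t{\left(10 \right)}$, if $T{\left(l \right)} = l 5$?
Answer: $\frac{21125}{4} \approx 5281.3$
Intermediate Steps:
$t{\left(f \right)} = \frac{\left(3 + f\right)^{2}}{4}$ ($t{\left(f \right)} = \frac{\left(f + 3\right)^{2}}{4} = \frac{\left(3 + f\right)^{2}}{4}$)
$K = 25$ ($K = 5^{2} = 25$)
$T{\left(l \right)} = 5 l$
$T{\left(K \right)} t{\left(10 \right)} = 5 \cdot 25 \frac{\left(3 + 10\right)^{2}}{4} = 125 \frac{13^{2}}{4} = 125 \cdot \frac{1}{4} \cdot 169 = 125 \cdot \frac{169}{4} = \frac{21125}{4}$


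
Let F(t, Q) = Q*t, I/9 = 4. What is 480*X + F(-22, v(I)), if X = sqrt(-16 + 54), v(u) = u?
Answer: -792 + 480*sqrt(38) ≈ 2166.9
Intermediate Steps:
I = 36 (I = 9*4 = 36)
X = sqrt(38) ≈ 6.1644
480*X + F(-22, v(I)) = 480*sqrt(38) + 36*(-22) = 480*sqrt(38) - 792 = -792 + 480*sqrt(38)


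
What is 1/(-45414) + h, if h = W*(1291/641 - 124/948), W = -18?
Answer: -77956633103/2299719546 ≈ -33.898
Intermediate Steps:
h = -1716576/50639 (h = -18*(1291/641 - 124/948) = -18*(1291*(1/641) - 124*1/948) = -18*(1291/641 - 31/237) = -18*286096/151917 = -1716576/50639 ≈ -33.898)
1/(-45414) + h = 1/(-45414) - 1716576/50639 = -1/45414 - 1716576/50639 = -77956633103/2299719546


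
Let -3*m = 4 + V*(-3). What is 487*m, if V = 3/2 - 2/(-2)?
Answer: 3409/6 ≈ 568.17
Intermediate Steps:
V = 5/2 (V = 3*(1/2) - 2*(-1/2) = 3/2 + 1 = 5/2 ≈ 2.5000)
m = 7/6 (m = -(4 + (5/2)*(-3))/3 = -(4 - 15/2)/3 = -1/3*(-7/2) = 7/6 ≈ 1.1667)
487*m = 487*(7/6) = 3409/6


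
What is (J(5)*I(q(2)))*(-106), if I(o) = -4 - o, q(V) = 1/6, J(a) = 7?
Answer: 9275/3 ≈ 3091.7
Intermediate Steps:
q(V) = ⅙ (q(V) = 1*(⅙) = ⅙)
(J(5)*I(q(2)))*(-106) = (7*(-4 - 1*⅙))*(-106) = (7*(-4 - ⅙))*(-106) = (7*(-25/6))*(-106) = -175/6*(-106) = 9275/3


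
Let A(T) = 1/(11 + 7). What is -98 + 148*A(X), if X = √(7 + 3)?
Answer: -808/9 ≈ -89.778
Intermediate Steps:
X = √10 ≈ 3.1623
A(T) = 1/18
-98 + 148*A(X) = -98 + 148*(1/18) = -98 + 74/9 = -808/9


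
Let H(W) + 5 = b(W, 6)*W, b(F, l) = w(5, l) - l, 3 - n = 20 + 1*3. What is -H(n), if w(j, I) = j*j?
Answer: 385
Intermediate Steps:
w(j, I) = j²
n = -20 (n = 3 - (20 + 1*3) = 3 - (20 + 3) = 3 - 1*23 = 3 - 23 = -20)
b(F, l) = 25 - l (b(F, l) = 5² - l = 25 - l)
H(W) = -5 + 19*W (H(W) = -5 + (25 - 1*6)*W = -5 + (25 - 6)*W = -5 + 19*W)
-H(n) = -(-5 + 19*(-20)) = -(-5 - 380) = -1*(-385) = 385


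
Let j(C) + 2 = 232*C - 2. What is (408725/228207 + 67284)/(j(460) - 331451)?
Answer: -15355088513/51286100145 ≈ -0.29940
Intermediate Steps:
j(C) = -4 + 232*C (j(C) = -2 + (232*C - 2) = -2 + (-2 + 232*C) = -4 + 232*C)
(408725/228207 + 67284)/(j(460) - 331451) = (408725/228207 + 67284)/((-4 + 232*460) - 331451) = (408725*(1/228207) + 67284)/((-4 + 106720) - 331451) = (408725/228207 + 67284)/(106716 - 331451) = (15355088513/228207)/(-224735) = (15355088513/228207)*(-1/224735) = -15355088513/51286100145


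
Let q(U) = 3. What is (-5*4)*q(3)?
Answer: -60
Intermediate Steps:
(-5*4)*q(3) = -5*4*3 = -20*3 = -60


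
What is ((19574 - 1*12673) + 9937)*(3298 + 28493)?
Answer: 535296858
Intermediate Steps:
((19574 - 1*12673) + 9937)*(3298 + 28493) = ((19574 - 12673) + 9937)*31791 = (6901 + 9937)*31791 = 16838*31791 = 535296858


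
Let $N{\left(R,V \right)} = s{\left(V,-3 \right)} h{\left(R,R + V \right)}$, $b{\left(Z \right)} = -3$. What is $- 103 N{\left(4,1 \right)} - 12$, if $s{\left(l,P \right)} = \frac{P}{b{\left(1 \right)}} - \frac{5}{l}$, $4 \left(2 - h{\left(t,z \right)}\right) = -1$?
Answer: $915$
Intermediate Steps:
$h{\left(t,z \right)} = \frac{9}{4}$ ($h{\left(t,z \right)} = 2 - - \frac{1}{4} = 2 + \frac{1}{4} = \frac{9}{4}$)
$s{\left(l,P \right)} = - \frac{5}{l} - \frac{P}{3}$ ($s{\left(l,P \right)} = \frac{P}{-3} - \frac{5}{l} = P \left(- \frac{1}{3}\right) - \frac{5}{l} = - \frac{P}{3} - \frac{5}{l} = - \frac{5}{l} - \frac{P}{3}$)
$N{\left(R,V \right)} = \frac{9}{4} - \frac{45}{4 V}$ ($N{\left(R,V \right)} = \left(- \frac{5}{V} - -1\right) \frac{9}{4} = \left(- \frac{5}{V} + 1\right) \frac{9}{4} = \left(1 - \frac{5}{V}\right) \frac{9}{4} = \frac{9}{4} - \frac{45}{4 V}$)
$- 103 N{\left(4,1 \right)} - 12 = - 103 \frac{9 \left(-5 + 1\right)}{4 \cdot 1} - 12 = - 103 \cdot \frac{9}{4} \cdot 1 \left(-4\right) - 12 = \left(-103\right) \left(-9\right) - 12 = 927 - 12 = 915$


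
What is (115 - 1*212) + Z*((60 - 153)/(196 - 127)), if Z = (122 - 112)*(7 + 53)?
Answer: -20831/23 ≈ -905.70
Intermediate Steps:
Z = 600 (Z = 10*60 = 600)
(115 - 1*212) + Z*((60 - 153)/(196 - 127)) = (115 - 1*212) + 600*((60 - 153)/(196 - 127)) = (115 - 212) + 600*(-93/69) = -97 + 600*(-93*1/69) = -97 + 600*(-31/23) = -97 - 18600/23 = -20831/23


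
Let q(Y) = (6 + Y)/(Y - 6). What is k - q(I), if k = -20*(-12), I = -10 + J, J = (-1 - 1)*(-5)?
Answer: 241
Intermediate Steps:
J = 10 (J = -2*(-5) = 10)
I = 0 (I = -10 + 10 = 0)
k = 240
q(Y) = (6 + Y)/(-6 + Y)
k - q(I) = 240 - (6 + 0)/(-6 + 0) = 240 - 6/(-6) = 240 - (-1)*6/6 = 240 - 1*(-1) = 240 + 1 = 241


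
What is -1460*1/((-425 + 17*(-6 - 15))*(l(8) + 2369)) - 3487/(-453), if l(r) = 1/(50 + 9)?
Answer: 95293515817/12378417978 ≈ 7.6984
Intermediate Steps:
l(r) = 1/59
-1460*1/((-425 + 17*(-6 - 15))*(l(8) + 2369)) - 3487/(-453) = -1460*1/((-425 + 17*(-6 - 15))*(1/59 + 2369)) - 3487/(-453) = -1460*59/(139772*(-425 + 17*(-21))) - 3487*(-1/453) = -1460*59/(139772*(-425 - 357)) + 3487/453 = -1460/((-782*139772/59)) + 3487/453 = -1460/(-109301704/59) + 3487/453 = -1460*(-59/109301704) + 3487/453 = 21535/27325426 + 3487/453 = 95293515817/12378417978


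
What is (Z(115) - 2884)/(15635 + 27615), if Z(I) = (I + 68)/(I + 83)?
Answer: -190283/2854500 ≈ -0.066661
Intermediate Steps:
Z(I) = (68 + I)/(83 + I)
(Z(115) - 2884)/(15635 + 27615) = ((68 + 115)/(83 + 115) - 2884)/(15635 + 27615) = (183/198 - 2884)/43250 = ((1/198)*183 - 2884)*(1/43250) = (61/66 - 2884)*(1/43250) = -190283/66*1/43250 = -190283/2854500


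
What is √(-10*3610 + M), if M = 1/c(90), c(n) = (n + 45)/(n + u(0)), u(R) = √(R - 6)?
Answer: √(-73101150 + 15*I*√6)/45 ≈ 4.7749e-5 + 190.0*I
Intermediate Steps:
u(R) = √(-6 + R)
c(n) = (45 + n)/(n + I*√6) (c(n) = (n + 45)/(n + √(-6 + 0)) = (45 + n)/(n + √(-6)) = (45 + n)/(n + I*√6))
M = ⅔ + I*√6/135 (M = 1/((45 + 90)/(90 + I*√6)) = 1/(135/(90 + I*√6)) = ⅔ + I*√6/135 ≈ 0.66667 + 0.018144*I)
√(-10*3610 + M) = √(-10*3610 + (⅔ + I*√6/135)) = √(-36100 + (⅔ + I*√6/135)) = √(-108298/3 + I*√6/135)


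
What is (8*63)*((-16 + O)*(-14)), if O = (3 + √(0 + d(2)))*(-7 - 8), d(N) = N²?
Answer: 642096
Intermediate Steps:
O = -75 (O = (3 + √(0 + 2²))*(-7 - 8) = (3 + √(0 + 4))*(-15) = (3 + √4)*(-15) = (3 + 2)*(-15) = 5*(-15) = -75)
(8*63)*((-16 + O)*(-14)) = (8*63)*((-16 - 75)*(-14)) = 504*(-91*(-14)) = 504*1274 = 642096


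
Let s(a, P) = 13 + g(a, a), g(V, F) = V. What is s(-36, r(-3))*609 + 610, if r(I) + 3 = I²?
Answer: -13397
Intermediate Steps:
r(I) = -3 + I²
s(a, P) = 13 + a
s(-36, r(-3))*609 + 610 = (13 - 36)*609 + 610 = -23*609 + 610 = -14007 + 610 = -13397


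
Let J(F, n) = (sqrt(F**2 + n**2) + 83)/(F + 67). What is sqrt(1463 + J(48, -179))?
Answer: sqrt(19357720 + 115*sqrt(34345))/115 ≈ 38.280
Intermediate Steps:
J(F, n) = (83 + sqrt(F**2 + n**2))/(67 + F)
sqrt(1463 + J(48, -179)) = sqrt(1463 + (83 + sqrt(48**2 + (-179)**2))/(67 + 48)) = sqrt(1463 + (83 + sqrt(2304 + 32041))/115) = sqrt(1463 + (83 + sqrt(34345))/115) = sqrt(1463 + (83/115 + sqrt(34345)/115)) = sqrt(168328/115 + sqrt(34345)/115)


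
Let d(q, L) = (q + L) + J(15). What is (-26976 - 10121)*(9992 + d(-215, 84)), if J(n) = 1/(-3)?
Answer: -1097403454/3 ≈ -3.6580e+8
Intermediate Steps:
J(n) = -1/3
d(q, L) = -1/3 + L + q (d(q, L) = (q + L) - 1/3 = (L + q) - 1/3 = -1/3 + L + q)
(-26976 - 10121)*(9992 + d(-215, 84)) = (-26976 - 10121)*(9992 + (-1/3 + 84 - 215)) = -37097*(9992 - 394/3) = -37097*29582/3 = -1097403454/3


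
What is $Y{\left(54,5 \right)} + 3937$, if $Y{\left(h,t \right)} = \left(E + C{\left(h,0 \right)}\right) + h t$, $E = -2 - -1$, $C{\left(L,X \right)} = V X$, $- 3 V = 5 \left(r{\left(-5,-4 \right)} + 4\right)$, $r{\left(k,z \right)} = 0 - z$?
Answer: $4206$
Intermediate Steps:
$r{\left(k,z \right)} = - z$
$V = - \frac{40}{3}$ ($V = - \frac{5 \left(\left(-1\right) \left(-4\right) + 4\right)}{3} = - \frac{5 \left(4 + 4\right)}{3} = - \frac{5 \cdot 8}{3} = \left(- \frac{1}{3}\right) 40 = - \frac{40}{3} \approx -13.333$)
$C{\left(L,X \right)} = - \frac{40 X}{3}$
$E = -1$ ($E = -2 + 1 = -1$)
$Y{\left(h,t \right)} = -1 + h t$ ($Y{\left(h,t \right)} = \left(-1 - 0\right) + h t = \left(-1 + 0\right) + h t = -1 + h t$)
$Y{\left(54,5 \right)} + 3937 = \left(-1 + 54 \cdot 5\right) + 3937 = \left(-1 + 270\right) + 3937 = 269 + 3937 = 4206$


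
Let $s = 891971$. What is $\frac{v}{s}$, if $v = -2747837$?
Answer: $- \frac{2747837}{891971} \approx -3.0806$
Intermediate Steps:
$\frac{v}{s} = - \frac{2747837}{891971}$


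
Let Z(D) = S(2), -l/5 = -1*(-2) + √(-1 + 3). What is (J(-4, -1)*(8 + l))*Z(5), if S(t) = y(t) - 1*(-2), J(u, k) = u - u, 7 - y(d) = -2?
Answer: 0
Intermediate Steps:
y(d) = 9 (y(d) = 7 - 1*(-2) = 7 + 2 = 9)
J(u, k) = 0
l = -10 - 5*√2 (l = -5*(-1*(-2) + √(-1 + 3)) = -5*(2 + √2) = -10 - 5*√2 ≈ -17.071)
S(t) = 11 (S(t) = 9 - 1*(-2) = 9 + 2 = 11)
Z(D) = 11
(J(-4, -1)*(8 + l))*Z(5) = (0*(8 + (-10 - 5*√2)))*11 = (0*(-2 - 5*√2))*11 = 0*11 = 0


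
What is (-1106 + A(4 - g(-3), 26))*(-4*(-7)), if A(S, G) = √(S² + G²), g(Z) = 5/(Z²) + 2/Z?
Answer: -30968 + 140*√2245/9 ≈ -30231.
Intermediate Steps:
g(Z) = 2/Z + 5/Z² (g(Z) = 5/Z² + 2/Z = 2/Z + 5/Z²)
A(S, G) = √(G² + S²)
(-1106 + A(4 - g(-3), 26))*(-4*(-7)) = (-1106 + √(26² + (4 - (5 + 2*(-3))/(-3)²)²))*(-4*(-7)) = (-1106 + √(676 + (4 - (5 - 6)/9)²))*28 = (-1106 + √(676 + (4 - (-1)/9)²))*28 = (-1106 + √(676 + (4 - 1*(-⅑))²))*28 = (-1106 + √(676 + (4 + ⅑)²))*28 = (-1106 + √(676 + (37/9)²))*28 = (-1106 + √(676 + 1369/81))*28 = (-1106 + √(56125/81))*28 = (-1106 + 5*√2245/9)*28 = -30968 + 140*√2245/9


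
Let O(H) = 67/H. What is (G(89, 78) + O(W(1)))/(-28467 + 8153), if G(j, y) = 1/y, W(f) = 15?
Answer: -1747/7922460 ≈ -0.00022051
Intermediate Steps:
(G(89, 78) + O(W(1)))/(-28467 + 8153) = (1/78 + 67/15)/(-28467 + 8153) = (1/78 + 67*(1/15))/(-20314) = (1/78 + 67/15)*(-1/20314) = (1747/390)*(-1/20314) = -1747/7922460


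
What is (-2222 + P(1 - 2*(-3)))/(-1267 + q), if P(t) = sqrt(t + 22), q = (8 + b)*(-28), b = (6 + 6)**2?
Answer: 2222/5523 - sqrt(29)/5523 ≈ 0.40134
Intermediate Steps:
b = 144 (b = 12**2 = 144)
q = -4256 (q = (8 + 144)*(-28) = 152*(-28) = -4256)
P(t) = sqrt(22 + t)
(-2222 + P(1 - 2*(-3)))/(-1267 + q) = (-2222 + sqrt(22 + (1 - 2*(-3))))/(-1267 - 4256) = (-2222 + sqrt(22 + (1 + 6)))/(-5523) = (-2222 + sqrt(22 + 7))*(-1/5523) = (-2222 + sqrt(29))*(-1/5523) = 2222/5523 - sqrt(29)/5523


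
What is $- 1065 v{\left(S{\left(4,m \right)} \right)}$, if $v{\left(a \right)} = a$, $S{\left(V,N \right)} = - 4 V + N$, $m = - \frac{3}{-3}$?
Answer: $15975$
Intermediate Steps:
$m = 1$ ($m = \left(-3\right) \left(- \frac{1}{3}\right) = 1$)
$S{\left(V,N \right)} = N - 4 V$
$- 1065 v{\left(S{\left(4,m \right)} \right)} = - 1065 \left(1 - 16\right) = \left(-1065\right) \left(-15\right) = 15975$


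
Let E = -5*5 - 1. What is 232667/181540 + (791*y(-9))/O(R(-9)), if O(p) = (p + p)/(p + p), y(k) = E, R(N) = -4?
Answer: -128735137/6260 ≈ -20565.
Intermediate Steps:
E = -26 (E = -25 - 1 = -26)
y(k) = -26
O(p) = 1 (O(p) = (2*p)/((2*p)) = (2*p)*(1/(2*p)) = 1)
232667/181540 + (791*y(-9))/O(R(-9)) = 232667/181540 + (791*(-26))/1 = 232667*(1/181540) - 20566*1 = 8023/6260 - 20566 = -128735137/6260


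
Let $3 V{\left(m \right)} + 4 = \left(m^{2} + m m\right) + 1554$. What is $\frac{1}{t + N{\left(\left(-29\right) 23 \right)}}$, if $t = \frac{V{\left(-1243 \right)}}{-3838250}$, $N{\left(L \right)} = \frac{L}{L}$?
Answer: $\frac{5757375}{4211551} \approx 1.367$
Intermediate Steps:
$V{\left(m \right)} = \frac{1550}{3} + \frac{2 m^{2}}{3}$ ($V{\left(m \right)} = - \frac{4}{3} + \frac{\left(m^{2} + m m\right) + 1554}{3} = - \frac{4}{3} + \frac{\left(m^{2} + m^{2}\right) + 1554}{3} = - \frac{4}{3} + \frac{2 m^{2} + 1554}{3} = - \frac{4}{3} + \frac{1554 + 2 m^{2}}{3} = - \frac{4}{3} + \left(518 + \frac{2 m^{2}}{3}\right) = \frac{1550}{3} + \frac{2 m^{2}}{3}$)
$N{\left(L \right)} = 1$
$t = - \frac{1545824}{5757375}$ ($t = \frac{\frac{1550}{3} + \frac{2 \left(-1243\right)^{2}}{3}}{-3838250} = \left(\frac{1550}{3} + \frac{2}{3} \cdot 1545049\right) \left(- \frac{1}{3838250}\right) = \left(\frac{1550}{3} + \frac{3090098}{3}\right) \left(- \frac{1}{3838250}\right) = \frac{3091648}{3} \left(- \frac{1}{3838250}\right) = - \frac{1545824}{5757375} \approx -0.26849$)
$\frac{1}{t + N{\left(\left(-29\right) 23 \right)}} = \frac{1}{- \frac{1545824}{5757375} + 1} = \frac{1}{\frac{4211551}{5757375}} = \frac{5757375}{4211551}$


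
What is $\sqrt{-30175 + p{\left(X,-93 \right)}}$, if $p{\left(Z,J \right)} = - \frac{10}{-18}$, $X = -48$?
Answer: $\frac{i \sqrt{271570}}{3} \approx 173.71 i$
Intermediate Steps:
$p{\left(Z,J \right)} = \frac{5}{9}$ ($p{\left(Z,J \right)} = \left(-10\right) \left(- \frac{1}{18}\right) = \frac{5}{9}$)
$\sqrt{-30175 + p{\left(X,-93 \right)}} = \sqrt{-30175 + \frac{5}{9}} = \sqrt{- \frac{271570}{9}} = \frac{i \sqrt{271570}}{3}$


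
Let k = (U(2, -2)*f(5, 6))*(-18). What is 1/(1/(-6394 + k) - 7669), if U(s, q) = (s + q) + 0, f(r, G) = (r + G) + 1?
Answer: -6394/49035587 ≈ -0.00013040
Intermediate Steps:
f(r, G) = 1 + G + r (f(r, G) = (G + r) + 1 = 1 + G + r)
U(s, q) = q + s (U(s, q) = (q + s) + 0 = q + s)
k = 0 (k = ((-2 + 2)*(1 + 6 + 5))*(-18) = (0*12)*(-18) = 0*(-18) = 0)
1/(1/(-6394 + k) - 7669) = 1/(1/(-6394 + 0) - 7669) = 1/(1/(-6394) - 7669) = 1/(-1/6394 - 7669) = 1/(-49035587/6394) = -6394/49035587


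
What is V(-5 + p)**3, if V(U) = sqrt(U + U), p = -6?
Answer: -22*I*sqrt(22) ≈ -103.19*I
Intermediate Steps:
V(U) = sqrt(2)*sqrt(U) (V(U) = sqrt(2*U) = sqrt(2)*sqrt(U))
V(-5 + p)**3 = (sqrt(2)*sqrt(-5 - 6))**3 = (sqrt(2)*sqrt(-11))**3 = (sqrt(2)*(I*sqrt(11)))**3 = (I*sqrt(22))**3 = -22*I*sqrt(22)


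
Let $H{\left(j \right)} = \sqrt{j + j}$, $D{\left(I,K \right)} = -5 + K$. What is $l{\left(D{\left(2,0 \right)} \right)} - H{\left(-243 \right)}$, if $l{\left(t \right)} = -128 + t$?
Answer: $-133 - 9 i \sqrt{6} \approx -133.0 - 22.045 i$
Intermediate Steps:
$H{\left(j \right)} = \sqrt{2} \sqrt{j}$ ($H{\left(j \right)} = \sqrt{2 j} = \sqrt{2} \sqrt{j}$)
$l{\left(D{\left(2,0 \right)} \right)} - H{\left(-243 \right)} = \left(-128 + \left(-5 + 0\right)\right) - \sqrt{2} \sqrt{-243} = \left(-128 - 5\right) - \sqrt{2} \cdot 9 i \sqrt{3} = -133 - 9 i \sqrt{6}$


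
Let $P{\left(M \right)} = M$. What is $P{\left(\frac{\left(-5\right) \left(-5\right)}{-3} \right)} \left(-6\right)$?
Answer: $50$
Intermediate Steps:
$P{\left(\frac{\left(-5\right) \left(-5\right)}{-3} \right)} \left(-6\right) = \frac{\left(-5\right) \left(-5\right)}{-3} \left(-6\right) = 25 \left(- \frac{1}{3}\right) \left(-6\right) = \left(- \frac{25}{3}\right) \left(-6\right) = 50$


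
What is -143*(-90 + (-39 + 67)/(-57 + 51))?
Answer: 40612/3 ≈ 13537.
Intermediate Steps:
-143*(-90 + (-39 + 67)/(-57 + 51)) = -143*(-90 + 28/(-6)) = -143*(-90 + 28*(-1/6)) = -143*(-90 - 14/3) = -143*(-284/3) = 40612/3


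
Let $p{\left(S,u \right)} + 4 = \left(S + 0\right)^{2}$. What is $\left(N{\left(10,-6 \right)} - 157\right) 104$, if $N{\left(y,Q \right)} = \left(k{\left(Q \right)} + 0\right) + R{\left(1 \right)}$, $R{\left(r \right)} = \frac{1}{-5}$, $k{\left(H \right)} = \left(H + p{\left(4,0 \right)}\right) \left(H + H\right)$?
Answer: $- \frac{119184}{5} \approx -23837.0$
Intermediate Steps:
$p{\left(S,u \right)} = -4 + S^{2}$ ($p{\left(S,u \right)} = -4 + \left(S + 0\right)^{2} = -4 + S^{2}$)
$k{\left(H \right)} = 2 H \left(12 + H\right)$ ($k{\left(H \right)} = \left(H - \left(4 - 4^{2}\right)\right) \left(H + H\right) = \left(H + \left(-4 + 16\right)\right) 2 H = \left(H + 12\right) 2 H = \left(12 + H\right) 2 H = 2 H \left(12 + H\right)$)
$R{\left(r \right)} = - \frac{1}{5}$
$N{\left(y,Q \right)} = - \frac{1}{5} + 2 Q \left(12 + Q\right)$ ($N{\left(y,Q \right)} = \left(2 Q \left(12 + Q\right) + 0\right) - \frac{1}{5} = 2 Q \left(12 + Q\right) - \frac{1}{5} = - \frac{1}{5} + 2 Q \left(12 + Q\right)$)
$\left(N{\left(10,-6 \right)} - 157\right) 104 = \left(\left(- \frac{1}{5} + 2 \left(-6\right) \left(12 - 6\right)\right) - 157\right) 104 = \left(\left(- \frac{1}{5} + 2 \left(-6\right) 6\right) - 157\right) 104 = \left(\left(- \frac{1}{5} - 72\right) - 157\right) 104 = \left(- \frac{361}{5} - 157\right) 104 = \left(- \frac{1146}{5}\right) 104 = - \frac{119184}{5}$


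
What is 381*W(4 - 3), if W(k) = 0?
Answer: 0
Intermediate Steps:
381*W(4 - 3) = 381*0 = 0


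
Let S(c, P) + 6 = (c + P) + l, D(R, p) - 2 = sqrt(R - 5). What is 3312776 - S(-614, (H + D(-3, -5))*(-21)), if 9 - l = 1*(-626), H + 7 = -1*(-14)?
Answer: 3312950 + 42*I*sqrt(2) ≈ 3.313e+6 + 59.397*I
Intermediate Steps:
D(R, p) = 2 + sqrt(-5 + R) (D(R, p) = 2 + sqrt(R - 5) = 2 + sqrt(-5 + R))
H = 7 (H = -7 - 1*(-14) = -7 + 14 = 7)
l = 635 (l = 9 - (-626) = 9 - 1*(-626) = 9 + 626 = 635)
S(c, P) = 629 + P + c (S(c, P) = -6 + ((c + P) + 635) = -6 + ((P + c) + 635) = -6 + (635 + P + c) = 629 + P + c)
3312776 - S(-614, (H + D(-3, -5))*(-21)) = 3312776 - (629 + (7 + (2 + sqrt(-5 - 3)))*(-21) - 614) = 3312776 - (629 + (7 + (2 + sqrt(-8)))*(-21) - 614) = 3312776 - (629 + (7 + (2 + 2*I*sqrt(2)))*(-21) - 614) = 3312776 - (629 + (9 + 2*I*sqrt(2))*(-21) - 614) = 3312776 - (629 + (-189 - 42*I*sqrt(2)) - 614) = 3312776 - (-174 - 42*I*sqrt(2)) = 3312776 + (174 + 42*I*sqrt(2)) = 3312950 + 42*I*sqrt(2)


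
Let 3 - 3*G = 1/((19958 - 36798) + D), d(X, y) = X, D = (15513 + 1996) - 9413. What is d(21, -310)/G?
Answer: 550872/26233 ≈ 20.999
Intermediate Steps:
D = 8096 (D = 17509 - 9413 = 8096)
G = 26233/26232 (G = 1 - 1/(3*((19958 - 36798) + 8096)) = 1 - 1/(3*(-16840 + 8096)) = 1 - 1/3/(-8744) = 1 - 1/3*(-1/8744) = 1 + 1/26232 = 26233/26232 ≈ 1.0000)
d(21, -310)/G = 21/(26233/26232) = 21*(26232/26233) = 550872/26233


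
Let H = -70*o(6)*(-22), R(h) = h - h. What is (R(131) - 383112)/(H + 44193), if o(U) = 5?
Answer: -383112/51893 ≈ -7.3827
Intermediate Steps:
R(h) = 0
H = 7700 (H = -70*5*(-22) = -350*(-22) = 7700)
(R(131) - 383112)/(H + 44193) = (0 - 383112)/(7700 + 44193) = -383112/51893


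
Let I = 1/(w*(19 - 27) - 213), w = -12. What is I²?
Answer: 1/13689 ≈ 7.3051e-5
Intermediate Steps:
I = -1/117 (I = 1/(-12*(19 - 27) - 213) = 1/(-12*(-8) - 213) = 1/(96 - 213) = 1/(-117) = -1/117 ≈ -0.0085470)
I² = (-1/117)² = 1/13689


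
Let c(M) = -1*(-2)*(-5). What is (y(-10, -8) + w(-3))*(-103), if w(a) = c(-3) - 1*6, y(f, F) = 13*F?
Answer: 12360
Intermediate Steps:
c(M) = -10 (c(M) = 2*(-5) = -10)
w(a) = -16 (w(a) = -10 - 1*6 = -10 - 6 = -16)
(y(-10, -8) + w(-3))*(-103) = (13*(-8) - 16)*(-103) = (-104 - 16)*(-103) = -120*(-103) = 12360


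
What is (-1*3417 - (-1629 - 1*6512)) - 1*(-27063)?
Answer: 31787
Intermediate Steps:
(-1*3417 - (-1629 - 1*6512)) - 1*(-27063) = (-3417 - (-1629 - 6512)) + 27063 = (-3417 - 1*(-8141)) + 27063 = (-3417 + 8141) + 27063 = 4724 + 27063 = 31787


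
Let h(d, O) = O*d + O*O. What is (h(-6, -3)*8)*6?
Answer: 1296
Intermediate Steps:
h(d, O) = O² + O*d (h(d, O) = O*d + O² = O² + O*d)
(h(-6, -3)*8)*6 = (-3*(-3 - 6)*8)*6 = (-3*(-9)*8)*6 = (27*8)*6 = 216*6 = 1296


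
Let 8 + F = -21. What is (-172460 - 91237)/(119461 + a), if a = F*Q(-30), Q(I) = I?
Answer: -263697/120331 ≈ -2.1914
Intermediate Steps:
F = -29 (F = -8 - 21 = -29)
a = 870 (a = -29*(-30) = 870)
(-172460 - 91237)/(119461 + a) = (-172460 - 91237)/(119461 + 870) = -263697/120331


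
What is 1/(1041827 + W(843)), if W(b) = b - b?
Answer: 1/1041827 ≈ 9.5985e-7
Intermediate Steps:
W(b) = 0
1/(1041827 + W(843)) = 1/(1041827 + 0) = 1/1041827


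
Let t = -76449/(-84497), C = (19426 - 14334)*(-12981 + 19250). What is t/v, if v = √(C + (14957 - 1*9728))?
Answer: 76449*√31926977/2697733775569 ≈ 0.00016012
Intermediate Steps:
C = 31921748 (C = 5092*6269 = 31921748)
t = 76449/84497 (t = -76449*(-1/84497) = 76449/84497 ≈ 0.90475)
v = √31926977 (v = √(31921748 + (14957 - 1*9728)) = √(31921748 + (14957 - 9728)) = √(31921748 + 5229) = √31926977 ≈ 5650.4)
t/v = 76449/(84497*(√31926977)) = 76449*(√31926977/31926977)/84497 = 76449*√31926977/2697733775569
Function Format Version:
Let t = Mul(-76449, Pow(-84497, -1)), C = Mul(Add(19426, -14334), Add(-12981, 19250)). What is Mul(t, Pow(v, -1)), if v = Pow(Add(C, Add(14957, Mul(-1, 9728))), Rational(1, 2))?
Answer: Mul(Rational(76449, 2697733775569), Pow(31926977, Rational(1, 2))) ≈ 0.00016012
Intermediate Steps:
C = 31921748 (C = Mul(5092, 6269) = 31921748)
t = Rational(76449, 84497) (t = Mul(-76449, Rational(-1, 84497)) = Rational(76449, 84497) ≈ 0.90475)
v = Pow(31926977, Rational(1, 2)) (v = Pow(Add(31921748, Add(14957, Mul(-1, 9728))), Rational(1, 2)) = Pow(Add(31921748, Add(14957, -9728)), Rational(1, 2)) = Pow(Add(31921748, 5229), Rational(1, 2)) = Pow(31926977, Rational(1, 2)) ≈ 5650.4)
Mul(t, Pow(v, -1)) = Mul(Rational(76449, 84497), Pow(Pow(31926977, Rational(1, 2)), -1)) = Mul(Rational(76449, 84497), Mul(Rational(1, 31926977), Pow(31926977, Rational(1, 2)))) = Mul(Rational(76449, 2697733775569), Pow(31926977, Rational(1, 2)))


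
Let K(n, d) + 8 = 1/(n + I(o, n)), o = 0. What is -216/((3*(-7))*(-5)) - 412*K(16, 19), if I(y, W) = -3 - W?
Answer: 360284/105 ≈ 3431.3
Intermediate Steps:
K(n, d) = -25/3 (K(n, d) = -8 + 1/(n + (-3 - n)) = -8 + 1/(-3) = -8 - ⅓ = -25/3)
-216/((3*(-7))*(-5)) - 412*K(16, 19) = -216/((3*(-7))*(-5)) - 412*(-25/3) = -216/((-21*(-5))) + 10300/3 = -216/105 + 10300/3 = -216*1/105 + 10300/3 = -72/35 + 10300/3 = 360284/105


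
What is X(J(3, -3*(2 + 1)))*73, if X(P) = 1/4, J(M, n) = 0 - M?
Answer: 73/4 ≈ 18.250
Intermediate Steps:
J(M, n) = -M
X(P) = ¼
X(J(3, -3*(2 + 1)))*73 = (¼)*73 = 73/4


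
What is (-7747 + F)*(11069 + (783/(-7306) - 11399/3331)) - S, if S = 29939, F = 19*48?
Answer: -1841342571358499/24336286 ≈ -7.5662e+7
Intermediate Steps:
F = 912
(-7747 + F)*(11069 + (783/(-7306) - 11399/3331)) - S = (-7747 + 912)*(11069 + (783/(-7306) - 11399/3331)) - 1*29939 = -6835*(11069 + (783*(-1/7306) - 11399*1/3331)) - 29939 = -6835*(11069 + (-783/7306 - 11399/3331)) - 29939 = -6835*(11069 - 85889267/24336286) - 29939 = -6835*269292460467/24336286 - 29939 = -1840613967291945/24336286 - 29939 = -1841342571358499/24336286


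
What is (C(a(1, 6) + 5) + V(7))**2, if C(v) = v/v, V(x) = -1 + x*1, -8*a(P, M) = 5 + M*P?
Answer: 49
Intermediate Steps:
a(P, M) = -5/8 - M*P/8 (a(P, M) = -(5 + M*P)/8 = -5/8 - M*P/8)
V(x) = -1 + x
C(v) = 1
(C(a(1, 6) + 5) + V(7))**2 = (1 + (-1 + 7))**2 = (1 + 6)**2 = 7**2 = 49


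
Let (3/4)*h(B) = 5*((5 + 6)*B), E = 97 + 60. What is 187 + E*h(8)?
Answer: 276881/3 ≈ 92294.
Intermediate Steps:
E = 157
h(B) = 220*B/3 (h(B) = 4*(5*((5 + 6)*B))/3 = 4*(5*(11*B))/3 = 4*(55*B)/3 = 220*B/3)
187 + E*h(8) = 187 + 157*((220/3)*8) = 187 + 157*(1760/3) = 187 + 276320/3 = 276881/3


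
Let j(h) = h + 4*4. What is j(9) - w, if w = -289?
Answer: 314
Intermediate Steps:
j(h) = 16 + h (j(h) = h + 16 = 16 + h)
j(9) - w = (16 + 9) - 1*(-289) = 25 + 289 = 314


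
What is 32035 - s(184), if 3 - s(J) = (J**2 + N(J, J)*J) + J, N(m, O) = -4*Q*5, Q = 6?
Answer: 43992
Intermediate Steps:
N(m, O) = -120 (N(m, O) = -4*6*5 = -24*5 = -120)
s(J) = 3 - J**2 + 119*J (s(J) = 3 - ((J**2 - 120*J) + J) = 3 - (J**2 - 119*J) = 3 + (-J**2 + 119*J) = 3 - J**2 + 119*J)
32035 - s(184) = 32035 - (3 - 1*184**2 + 119*184) = 32035 - (3 - 1*33856 + 21896) = 32035 - (3 - 33856 + 21896) = 32035 - 1*(-11957) = 32035 + 11957 = 43992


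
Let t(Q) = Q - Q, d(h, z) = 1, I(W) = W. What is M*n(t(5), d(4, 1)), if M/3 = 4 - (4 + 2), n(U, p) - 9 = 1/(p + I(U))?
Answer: -60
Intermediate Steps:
t(Q) = 0
n(U, p) = 9 + 1/(U + p) (n(U, p) = 9 + 1/(p + U) = 9 + 1/(U + p))
M = -6 (M = 3*(4 - (4 + 2)) = 3*(4 - 1*6) = 3*(4 - 6) = 3*(-2) = -6)
M*n(t(5), d(4, 1)) = -6*(1 + 9*0 + 9*1)/(0 + 1) = -6*(1 + 0 + 9)/1 = -6*10 = -60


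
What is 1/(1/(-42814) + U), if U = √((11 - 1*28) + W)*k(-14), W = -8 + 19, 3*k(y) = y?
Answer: -128442/718551129635 + 25662540344*I*√6/718551129635 ≈ -1.7875e-7 + 0.087482*I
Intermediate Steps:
k(y) = y/3
W = 11
U = -14*I*√6/3 (U = √((11 - 1*28) + 11)*((⅓)*(-14)) = √((11 - 28) + 11)*(-14/3) = √(-17 + 11)*(-14/3) = √(-6)*(-14/3) = (I*√6)*(-14/3) = -14*I*√6/3 ≈ -11.431*I)
1/(1/(-42814) + U) = 1/(1/(-42814) - 14*I*√6/3) = 1/(-1/42814 - 14*I*√6/3)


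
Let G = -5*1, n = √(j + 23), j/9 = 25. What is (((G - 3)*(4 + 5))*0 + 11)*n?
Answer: 22*√62 ≈ 173.23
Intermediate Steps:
j = 225 (j = 9*25 = 225)
n = 2*√62 (n = √(225 + 23) = √248 = 2*√62 ≈ 15.748)
G = -5
(((G - 3)*(4 + 5))*0 + 11)*n = (((-5 - 3)*(4 + 5))*0 + 11)*(2*√62) = (-8*9*0 + 11)*(2*√62) = (-72*0 + 11)*(2*√62) = (0 + 11)*(2*√62) = 11*(2*√62) = 22*√62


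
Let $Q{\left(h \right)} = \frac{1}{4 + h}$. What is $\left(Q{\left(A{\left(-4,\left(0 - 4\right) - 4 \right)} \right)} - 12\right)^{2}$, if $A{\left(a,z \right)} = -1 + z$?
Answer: $\frac{3721}{25} \approx 148.84$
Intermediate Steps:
$\left(Q{\left(A{\left(-4,\left(0 - 4\right) - 4 \right)} \right)} - 12\right)^{2} = \left(\frac{1}{4 + \left(-1 + \left(\left(0 - 4\right) - 4\right)\right)} - 12\right)^{2} = \left(\frac{1}{4 - 9} - 12\right)^{2} = \left(\frac{1}{-5} - 12\right)^{2} = \left(- \frac{1}{5} - 12\right)^{2} = \left(- \frac{61}{5}\right)^{2} = \frac{3721}{25}$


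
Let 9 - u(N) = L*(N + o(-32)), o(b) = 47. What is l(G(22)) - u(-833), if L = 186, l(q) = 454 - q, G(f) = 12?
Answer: -145763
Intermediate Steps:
u(N) = -8733 - 186*N (u(N) = 9 - 186*(N + 47) = 9 - 186*(47 + N) = 9 - (8742 + 186*N) = 9 + (-8742 - 186*N) = -8733 - 186*N)
l(G(22)) - u(-833) = (454 - 1*12) - (-8733 - 186*(-833)) = (454 - 12) - (-8733 + 154938) = 442 - 1*146205 = 442 - 146205 = -145763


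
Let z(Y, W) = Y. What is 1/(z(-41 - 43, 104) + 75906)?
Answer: 1/75822 ≈ 1.3189e-5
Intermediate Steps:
1/(z(-41 - 43, 104) + 75906) = 1/((-41 - 43) + 75906) = 1/(-84 + 75906) = 1/75822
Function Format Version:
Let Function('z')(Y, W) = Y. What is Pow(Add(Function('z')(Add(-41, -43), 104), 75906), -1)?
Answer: Rational(1, 75822) ≈ 1.3189e-5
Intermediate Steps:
Pow(Add(Function('z')(Add(-41, -43), 104), 75906), -1) = Pow(Add(Add(-41, -43), 75906), -1) = Pow(Add(-84, 75906), -1) = Pow(75822, -1) = Rational(1, 75822)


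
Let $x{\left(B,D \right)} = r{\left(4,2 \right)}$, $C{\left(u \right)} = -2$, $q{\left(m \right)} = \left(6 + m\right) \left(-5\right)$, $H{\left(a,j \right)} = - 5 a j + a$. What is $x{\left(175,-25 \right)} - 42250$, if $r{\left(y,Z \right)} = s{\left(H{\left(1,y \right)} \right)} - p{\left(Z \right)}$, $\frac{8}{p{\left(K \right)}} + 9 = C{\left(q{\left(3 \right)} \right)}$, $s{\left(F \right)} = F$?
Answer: $- \frac{464951}{11} \approx -42268.0$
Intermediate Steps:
$H{\left(a,j \right)} = a - 5 a j$ ($H{\left(a,j \right)} = - 5 a j + a = a - 5 a j$)
$q{\left(m \right)} = -30 - 5 m$
$p{\left(K \right)} = - \frac{8}{11}$ ($p{\left(K \right)} = \frac{8}{-9 - 2} = \frac{8}{-11} = 8 \left(- \frac{1}{11}\right) = - \frac{8}{11}$)
$r{\left(y,Z \right)} = \frac{19}{11} - 5 y$ ($r{\left(y,Z \right)} = 1 \left(1 - 5 y\right) - - \frac{8}{11} = \left(1 - 5 y\right) + \frac{8}{11} = \frac{19}{11} - 5 y$)
$x{\left(B,D \right)} = - \frac{201}{11}$ ($x{\left(B,D \right)} = \frac{19}{11} - 20 = - \frac{201}{11}$)
$x{\left(175,-25 \right)} - 42250 = - \frac{201}{11} - 42250 = - \frac{464951}{11}$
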